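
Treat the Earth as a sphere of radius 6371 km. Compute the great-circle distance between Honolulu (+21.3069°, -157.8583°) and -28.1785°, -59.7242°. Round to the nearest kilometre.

11867 km

Δλ = -59.7242 − -157.8583 = 98.1341°.
Δφ = -28.1785 − 21.3069 = -49.4854°.
a = sin²(Δφ/2) + cos φ₁ · cos φ₂ · sin²(Δλ/2) = 0.643892.
c = 2·atan2(√a, √(1−a)) = 1.86271 rad → d = 6371·c ≈ 11867.31 km.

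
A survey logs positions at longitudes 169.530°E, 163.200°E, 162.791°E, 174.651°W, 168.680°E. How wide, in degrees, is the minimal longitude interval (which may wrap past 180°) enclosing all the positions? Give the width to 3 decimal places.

Sort the longitudes: -174.651°, +162.791°, +163.200°, +168.680°, +169.530°.
Eastward gaps between consecutive values (wrapping around): 337.442°, 0.409°, 5.480°, 0.850°, 15.819°.
Largest gap = 337.442° ⇒ minimal covering band is its complement: 360° − 337.442° = 22.558°.
Band runs from +162.791° eastward to -174.651°, crossing the antimeridian.

22.558°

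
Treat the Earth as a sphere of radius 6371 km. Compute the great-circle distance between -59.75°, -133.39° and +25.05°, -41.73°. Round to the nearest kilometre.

Δλ = -41.73 − -133.39 = 91.66°.
Δφ = 25.05 − -59.75 = 84.80°.
a = sin²(Δφ/2) + cos φ₁ · cos φ₂ · sin²(Δλ/2) = 0.689488.
c = 2·atan2(√a, √(1−a)) = 1.95949 rad → d = 6371·c ≈ 12483.89 km.

12484 km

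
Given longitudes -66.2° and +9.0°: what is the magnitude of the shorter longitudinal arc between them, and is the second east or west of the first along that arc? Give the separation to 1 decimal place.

Raw difference: 9.0 − -66.2 = 75.2°.
Normalise into (−180°, 180°]: 75.2° stays 75.2°.
Positive ⇒ the second point lies to the east; separation 75.2°.

75.2° east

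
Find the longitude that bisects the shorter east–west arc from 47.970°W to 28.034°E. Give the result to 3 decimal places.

Signed shortest Δλ from -47.970° to +28.034° is +76.004°.
Midpoint longitude = -47.970° + (+76.004°)/2 = -47.970° + 38.002° = -9.968°.

9.968°W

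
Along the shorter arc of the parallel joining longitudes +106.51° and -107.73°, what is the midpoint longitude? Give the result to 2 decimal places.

Signed shortest Δλ from +106.51° to -107.73° is +145.76°.
Midpoint longitude = +106.51° + (+145.76°)/2 = +106.51° + 72.88° = +179.39°.
(The naïve average (+106.51 + -107.73)/2 = -0.61° is on the wrong side of the globe.)

+179.39°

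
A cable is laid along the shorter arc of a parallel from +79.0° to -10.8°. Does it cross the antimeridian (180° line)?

Signed shortest Δλ = ((-10.8 − 79.0 + 180) mod 360) − 180 = -89.8°.
Going west by 89.8° from +79.0° reaches -10.8° without touching 180°.

No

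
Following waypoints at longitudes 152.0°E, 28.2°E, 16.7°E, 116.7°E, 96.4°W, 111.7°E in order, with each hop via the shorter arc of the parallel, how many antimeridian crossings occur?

Leg 1: +152.0° → +28.2°, shortest Δλ = -123.8° (west) — does not cross 180°.
Leg 2: +28.2° → +16.7°, shortest Δλ = -11.5° (west) — does not cross 180°.
Leg 3: +16.7° → +116.7°, shortest Δλ = 100.0° (east) — does not cross 180°.
Leg 4: +116.7° → -96.4°, shortest Δλ = 146.9° (east) — crosses 180°.
Leg 5: -96.4° → +111.7°, shortest Δλ = -151.9° (west) — crosses 180°.
Total crossings: 2.

2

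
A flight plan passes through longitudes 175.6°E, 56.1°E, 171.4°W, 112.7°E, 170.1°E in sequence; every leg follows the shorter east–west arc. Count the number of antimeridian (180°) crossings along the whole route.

Leg 1: +175.6° → +56.1°, shortest Δλ = -119.5° (west) — does not cross 180°.
Leg 2: +56.1° → -171.4°, shortest Δλ = 132.5° (east) — crosses 180°.
Leg 3: -171.4° → +112.7°, shortest Δλ = -75.9° (west) — crosses 180°.
Leg 4: +112.7° → +170.1°, shortest Δλ = 57.4° (east) — does not cross 180°.
Total crossings: 2.

2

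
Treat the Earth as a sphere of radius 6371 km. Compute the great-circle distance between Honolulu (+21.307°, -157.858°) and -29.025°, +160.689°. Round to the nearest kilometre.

Δλ = 160.689 − -157.858 = 318.547°; wrapped into (−180°, 180°]: -41.453°.
Δφ = -29.025 − 21.307 = -50.332°.
a = sin²(Δφ/2) + cos φ₁ · cos φ₂ · sin²(Δλ/2) = 0.282865.
c = 2·atan2(√a, √(1−a)) = 1.12157 rad → d = 6371·c ≈ 7145.51 km.

7146 km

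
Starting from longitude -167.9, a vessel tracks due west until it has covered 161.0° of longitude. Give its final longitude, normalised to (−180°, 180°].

+31.1°

Start at -167.9°; shift −161.0° → -328.9°.
-328.9° lies outside (−180°, 180°]; add 360° → +31.1°.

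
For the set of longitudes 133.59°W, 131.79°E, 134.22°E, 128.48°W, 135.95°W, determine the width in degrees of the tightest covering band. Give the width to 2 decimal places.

Sort the longitudes: -135.95°, -133.59°, -128.48°, +131.79°, +134.22°.
Eastward gaps between consecutive values (wrapping around): 2.36°, 5.11°, 260.27°, 2.43°, 89.83°.
Largest gap = 260.27° ⇒ minimal covering band is its complement: 360° − 260.27° = 99.73°.
Band runs from +131.79° eastward to -128.48°, crossing the antimeridian.

99.73°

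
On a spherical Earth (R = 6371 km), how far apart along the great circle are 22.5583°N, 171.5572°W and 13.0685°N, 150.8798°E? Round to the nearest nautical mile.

2215 nmi

Δλ = 150.8798 − -171.5572 = 322.4370°; wrapped into (−180°, 180°]: -37.5630°.
Δφ = 13.0685 − 22.5583 = -9.4898°.
a = sin²(Δφ/2) + cos φ₁ · cos φ₂ · sin²(Δλ/2) = 0.100091.
c = 2·atan2(√a, √(1−a)) = 0.64380 rad → d = 6371·c ≈ 4101.67 km ≈ 2214.72 nmi.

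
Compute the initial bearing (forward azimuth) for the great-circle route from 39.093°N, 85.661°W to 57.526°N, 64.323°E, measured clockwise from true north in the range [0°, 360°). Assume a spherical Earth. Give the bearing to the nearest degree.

Δλ = 64.323 − -85.661 = 149.984°.
θ = atan2( sin Δλ · cos φ₂ , cos φ₁ · sin φ₂ − sin φ₁ · cos φ₂ · cos Δλ )
  = atan2(0.26859, 0.94793) = 15.820° → normalised to [0°, 360°): 15.820°.

16°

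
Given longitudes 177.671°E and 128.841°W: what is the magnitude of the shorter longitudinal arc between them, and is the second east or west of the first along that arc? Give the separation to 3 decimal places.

53.488° east

Raw difference: -128.841 − 177.671 = -306.512°.
Normalise into (−180°, 180°]: -306.512° + 360° = 53.488°.
Positive ⇒ the second point lies to the east; separation 53.488°.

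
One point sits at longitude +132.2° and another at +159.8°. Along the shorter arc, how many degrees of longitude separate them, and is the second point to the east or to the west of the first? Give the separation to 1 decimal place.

Raw difference: 159.8 − 132.2 = 27.6°.
Normalise into (−180°, 180°]: 27.6° stays 27.6°.
Positive ⇒ the second point lies to the east; separation 27.6°.

27.6° east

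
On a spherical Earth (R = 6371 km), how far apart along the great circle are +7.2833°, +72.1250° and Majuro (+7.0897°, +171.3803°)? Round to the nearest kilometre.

10920 km

Δλ = 171.3803 − 72.1250 = 99.2553°.
Δφ = 7.0897 − 7.2833 = -0.1936°.
a = sin²(Δφ/2) + cos φ₁ · cos φ₂ · sin²(Δλ/2) = 0.571335.
c = 2·atan2(√a, √(1−a)) = 1.71395 rad → d = 6371·c ≈ 10919.60 km.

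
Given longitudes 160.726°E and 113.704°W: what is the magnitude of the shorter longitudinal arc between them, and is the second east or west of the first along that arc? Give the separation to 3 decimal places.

85.570° east

Raw difference: -113.704 − 160.726 = -274.43°.
Normalise into (−180°, 180°]: -274.43° + 360° = 85.57°.
Positive ⇒ the second point lies to the east; separation 85.570°.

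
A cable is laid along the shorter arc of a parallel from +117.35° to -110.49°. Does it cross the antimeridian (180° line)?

Naïve |-110.49 − 117.35| = 227.84° > 180°, so the shorter arc goes the other way round — across 180°.
Signed shortest Δλ = ((-110.49 − 117.35 + 180) mod 360) − 180 = 132.16°.
Going east by 132.16° from +117.35° passes through 180° before reaching -110.49°.

Yes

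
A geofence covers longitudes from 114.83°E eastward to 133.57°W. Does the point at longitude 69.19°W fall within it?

No

Band width going east from +114.83° to -133.57°: ((-133.57 − 114.83) mod 360) = 111.60°.
Offset of -69.19° east of the west edge: ((-69.19 − 114.83) mod 360) = 175.98°.
175.98° > 111.60° ⇒ outside.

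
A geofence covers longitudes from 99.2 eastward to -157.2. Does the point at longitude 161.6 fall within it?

Band width going east from +99.2° to -157.2°: ((-157.2 − 99.2) mod 360) = 103.6°.
Offset of +161.6° east of the west edge: ((161.6 − 99.2) mod 360) = 62.4°.
62.4° ≤ 103.6° ⇒ inside.

Yes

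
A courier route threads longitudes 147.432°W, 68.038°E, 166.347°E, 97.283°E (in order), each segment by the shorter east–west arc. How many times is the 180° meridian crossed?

1

Leg 1: -147.432° → +68.038°, shortest Δλ = -144.53° (west) — crosses 180°.
Leg 2: +68.038° → +166.347°, shortest Δλ = 98.309° (east) — does not cross 180°.
Leg 3: +166.347° → +97.283°, shortest Δλ = -69.064° (west) — does not cross 180°.
Total crossings: 1.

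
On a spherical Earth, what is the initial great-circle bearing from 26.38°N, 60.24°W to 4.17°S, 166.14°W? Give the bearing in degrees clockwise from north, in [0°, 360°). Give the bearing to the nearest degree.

Δλ = -166.14 − -60.24 = -105.90°.
θ = atan2( sin Δλ · cos φ₂ , cos φ₁ · sin φ₂ − sin φ₁ · cos φ₂ · cos Δλ )
  = atan2(-0.95920, 0.05626) = -86.643° → normalised to [0°, 360°): 273.357°.

273°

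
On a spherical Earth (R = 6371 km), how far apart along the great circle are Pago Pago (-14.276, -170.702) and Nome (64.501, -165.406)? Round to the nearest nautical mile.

4736 nmi

Δλ = -165.406 − -170.702 = 5.296°.
Δφ = 64.501 − -14.276 = 78.777°.
a = sin²(Δφ/2) + cos φ₁ · cos φ₂ · sin²(Δλ/2) = 0.403576.
c = 2·atan2(√a, √(1−a)) = 1.37673 rad → d = 6371·c ≈ 8771.17 km ≈ 4736.05 nmi.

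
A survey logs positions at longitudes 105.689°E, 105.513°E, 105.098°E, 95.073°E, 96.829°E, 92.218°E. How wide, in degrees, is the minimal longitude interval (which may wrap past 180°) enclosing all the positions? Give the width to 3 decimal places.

13.471°

Sort the longitudes: +92.218°, +95.073°, +96.829°, +105.098°, +105.513°, +105.689°.
Eastward gaps between consecutive values (wrapping around): 2.855°, 1.756°, 8.269°, 0.415°, 0.176°, 346.529°.
Largest gap = 346.529° ⇒ minimal covering band is its complement: 360° − 346.529° = 13.471°.
Band runs from +92.218° eastward to +105.689°.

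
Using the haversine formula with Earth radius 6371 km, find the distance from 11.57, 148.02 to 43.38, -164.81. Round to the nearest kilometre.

Δλ = -164.81 − 148.02 = -312.83°; wrapped into (−180°, 180°]: 47.17°.
Δφ = 43.38 − 11.57 = 31.81°.
a = sin²(Δφ/2) + cos φ₁ · cos φ₂ · sin²(Δλ/2) = 0.189089.
c = 2·atan2(√a, √(1−a)) = 0.89973 rad → d = 6371·c ≈ 5732.18 km.

5732 km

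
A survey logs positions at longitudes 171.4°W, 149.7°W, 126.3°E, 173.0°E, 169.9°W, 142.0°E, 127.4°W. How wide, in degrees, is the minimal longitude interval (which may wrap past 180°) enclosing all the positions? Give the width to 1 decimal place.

106.3°

Sort the longitudes: -171.4°, -169.9°, -149.7°, -127.4°, +126.3°, +142.0°, +173.0°.
Eastward gaps between consecutive values (wrapping around): 1.5°, 20.2°, 22.3°, 253.7°, 15.7°, 31.0°, 15.6°.
Largest gap = 253.7° ⇒ minimal covering band is its complement: 360° − 253.7° = 106.3°.
Band runs from +126.3° eastward to -127.4°, crossing the antimeridian.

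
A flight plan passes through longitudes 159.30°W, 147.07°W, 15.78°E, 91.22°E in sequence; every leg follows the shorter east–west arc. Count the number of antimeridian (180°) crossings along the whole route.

0

Leg 1: -159.30° → -147.07°, shortest Δλ = 12.23° (east) — does not cross 180°.
Leg 2: -147.07° → +15.78°, shortest Δλ = 162.85° (east) — does not cross 180°.
Leg 3: +15.78° → +91.22°, shortest Δλ = 75.44° (east) — does not cross 180°.
Total crossings: 0.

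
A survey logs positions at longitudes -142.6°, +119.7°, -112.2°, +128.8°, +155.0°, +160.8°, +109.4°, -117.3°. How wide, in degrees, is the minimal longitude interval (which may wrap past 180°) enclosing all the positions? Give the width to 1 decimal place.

138.4°

Sort the longitudes: -142.6°, -117.3°, -112.2°, +109.4°, +119.7°, +128.8°, +155.0°, +160.8°.
Eastward gaps between consecutive values (wrapping around): 25.3°, 5.1°, 221.6°, 10.3°, 9.1°, 26.2°, 5.8°, 56.6°.
Largest gap = 221.6° ⇒ minimal covering band is its complement: 360° − 221.6° = 138.4°.
Band runs from +109.4° eastward to -112.2°, crossing the antimeridian.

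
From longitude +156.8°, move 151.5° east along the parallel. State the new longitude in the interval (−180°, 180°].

-51.7°

Start at +156.8°; shift +151.5° → +308.3°.
+308.3° lies outside (−180°, 180°]; subtract 360° → -51.7°.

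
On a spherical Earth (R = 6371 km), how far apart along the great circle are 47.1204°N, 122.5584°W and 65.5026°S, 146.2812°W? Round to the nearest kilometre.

Δλ = -146.2812 − -122.5584 = -23.7228°.
Δφ = -65.5026 − 47.1204 = -112.6230°.
a = sin²(Δφ/2) + cos φ₁ · cos φ₂ · sin²(Δλ/2) = 0.704254.
c = 2·atan2(√a, √(1−a)) = 1.99161 rad → d = 6371·c ≈ 12688.57 km.

12689 km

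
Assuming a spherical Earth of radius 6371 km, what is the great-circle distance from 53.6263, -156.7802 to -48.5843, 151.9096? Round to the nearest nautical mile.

6665 nmi

Δλ = 151.9096 − -156.7802 = 308.6898°; wrapped into (−180°, 180°]: -51.3102°.
Δφ = -48.5843 − 53.6263 = -102.2106°.
a = sin²(Δφ/2) + cos φ₁ · cos φ₂ · sin²(Δλ/2) = 0.679291.
c = 2·atan2(√a, √(1−a)) = 1.93754 rad → d = 6371·c ≈ 12344.10 km ≈ 6665.28 nmi.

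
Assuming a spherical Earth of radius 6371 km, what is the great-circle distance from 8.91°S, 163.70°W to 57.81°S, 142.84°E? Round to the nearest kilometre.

Δλ = 142.84 − -163.70 = 306.54°; wrapped into (−180°, 180°]: -53.46°.
Δφ = -57.81 − -8.91 = -48.90°.
a = sin²(Δφ/2) + cos φ₁ · cos φ₂ · sin²(Δλ/2) = 0.277787.
c = 2·atan2(√a, √(1−a)) = 1.11026 rad → d = 6371·c ≈ 7073.49 km.

7073 km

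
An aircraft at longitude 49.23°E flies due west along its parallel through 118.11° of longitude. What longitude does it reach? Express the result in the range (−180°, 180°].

68.88°W

Start at +49.23°; shift −118.11° → -68.88°.
-68.88° already lies in (−180°, 180°].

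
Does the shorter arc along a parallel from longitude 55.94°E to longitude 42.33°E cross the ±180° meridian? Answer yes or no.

No

Signed shortest Δλ = ((42.33 − 55.94 + 180) mod 360) − 180 = -13.61°.
Going west by 13.61° from +55.94° reaches +42.33° without touching 180°.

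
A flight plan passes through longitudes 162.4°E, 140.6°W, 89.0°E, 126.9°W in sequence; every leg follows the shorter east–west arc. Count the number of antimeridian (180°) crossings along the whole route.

3

Leg 1: +162.4° → -140.6°, shortest Δλ = 57.0° (east) — crosses 180°.
Leg 2: -140.6° → +89.0°, shortest Δλ = -130.4° (west) — crosses 180°.
Leg 3: +89.0° → -126.9°, shortest Δλ = 144.1° (east) — crosses 180°.
Total crossings: 3.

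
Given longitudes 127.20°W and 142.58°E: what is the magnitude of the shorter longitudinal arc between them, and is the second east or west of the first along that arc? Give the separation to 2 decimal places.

Raw difference: 142.58 − -127.20 = 269.78°.
Normalise into (−180°, 180°]: 269.78° − 360° = -90.22°.
Negative ⇒ the second point lies to the west; separation 90.22°.

90.22° west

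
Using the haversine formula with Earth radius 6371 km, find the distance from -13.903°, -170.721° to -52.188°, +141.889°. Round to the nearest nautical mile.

3221 nmi

Δλ = 141.889 − -170.721 = 312.610°; wrapped into (−180°, 180°]: -47.390°.
Δφ = -52.188 − -13.903 = -38.285°.
a = sin²(Δφ/2) + cos φ₁ · cos φ₂ · sin²(Δλ/2) = 0.203640.
c = 2·atan2(√a, √(1−a)) = 0.93636 rad → d = 6371·c ≈ 5965.58 km ≈ 3221.15 nmi.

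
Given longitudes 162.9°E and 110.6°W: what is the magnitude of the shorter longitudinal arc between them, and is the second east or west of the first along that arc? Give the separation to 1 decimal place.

Raw difference: -110.6 − 162.9 = -273.5°.
Normalise into (−180°, 180°]: -273.5° + 360° = 86.5°.
Positive ⇒ the second point lies to the east; separation 86.5°.

86.5° east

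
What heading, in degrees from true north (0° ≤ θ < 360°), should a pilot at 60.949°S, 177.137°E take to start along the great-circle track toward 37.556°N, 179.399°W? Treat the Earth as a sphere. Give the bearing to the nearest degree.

3°

Δλ = -179.399 − 177.137 = -356.536°; wrapped into (−180°, 180°]: 3.464°.
θ = atan2( sin Δλ · cos φ₂ , cos φ₁ · sin φ₂ − sin φ₁ · cos φ₂ · cos Δλ )
  = atan2(0.04790, 0.98774) = 2.776° → normalised to [0°, 360°): 2.776°.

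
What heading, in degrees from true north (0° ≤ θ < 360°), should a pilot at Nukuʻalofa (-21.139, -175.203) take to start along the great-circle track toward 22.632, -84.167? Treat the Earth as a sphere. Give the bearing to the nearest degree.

69°

Δλ = -84.167 − -175.203 = 91.036°.
θ = atan2( sin Δλ · cos φ₂ , cos φ₁ · sin φ₂ − sin φ₁ · cos φ₂ · cos Δλ )
  = atan2(0.92284, 0.35290) = 69.073° → normalised to [0°, 360°): 69.073°.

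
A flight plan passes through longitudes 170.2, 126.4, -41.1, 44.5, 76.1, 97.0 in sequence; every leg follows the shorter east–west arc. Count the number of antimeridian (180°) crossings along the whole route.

0

Leg 1: +170.2° → +126.4°, shortest Δλ = -43.8° (west) — does not cross 180°.
Leg 2: +126.4° → -41.1°, shortest Δλ = -167.5° (west) — does not cross 180°.
Leg 3: -41.1° → +44.5°, shortest Δλ = 85.6° (east) — does not cross 180°.
Leg 4: +44.5° → +76.1°, shortest Δλ = 31.6° (east) — does not cross 180°.
Leg 5: +76.1° → +97.0°, shortest Δλ = 20.9° (east) — does not cross 180°.
Total crossings: 0.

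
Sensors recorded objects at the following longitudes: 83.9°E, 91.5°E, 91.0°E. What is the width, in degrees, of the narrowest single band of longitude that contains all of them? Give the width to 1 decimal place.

Sort the longitudes: +83.9°, +91.0°, +91.5°.
Eastward gaps between consecutive values (wrapping around): 7.1°, 0.5°, 352.4°.
Largest gap = 352.4° ⇒ minimal covering band is its complement: 360° − 352.4° = 7.6°.
Band runs from +83.9° eastward to +91.5°.

7.6°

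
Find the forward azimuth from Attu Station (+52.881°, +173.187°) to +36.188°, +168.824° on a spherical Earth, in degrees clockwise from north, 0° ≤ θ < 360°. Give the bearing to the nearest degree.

192°

Δλ = 168.824 − 173.187 = -4.363°.
θ = atan2( sin Δλ · cos φ₂ , cos φ₁ · sin φ₂ − sin φ₁ · cos φ₂ · cos Δλ )
  = atan2(-0.06140, -0.28538) = -167.858° → normalised to [0°, 360°): 192.142°.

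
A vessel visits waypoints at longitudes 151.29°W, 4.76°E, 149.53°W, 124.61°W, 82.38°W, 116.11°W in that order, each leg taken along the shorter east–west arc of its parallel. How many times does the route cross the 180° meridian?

0

Leg 1: -151.29° → +4.76°, shortest Δλ = 156.05° (east) — does not cross 180°.
Leg 2: +4.76° → -149.53°, shortest Δλ = -154.29° (west) — does not cross 180°.
Leg 3: -149.53° → -124.61°, shortest Δλ = 24.92° (east) — does not cross 180°.
Leg 4: -124.61° → -82.38°, shortest Δλ = 42.23° (east) — does not cross 180°.
Leg 5: -82.38° → -116.11°, shortest Δλ = -33.73° (west) — does not cross 180°.
Total crossings: 0.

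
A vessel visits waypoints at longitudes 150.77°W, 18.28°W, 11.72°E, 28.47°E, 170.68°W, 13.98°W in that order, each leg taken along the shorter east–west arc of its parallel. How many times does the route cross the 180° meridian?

1

Leg 1: -150.77° → -18.28°, shortest Δλ = 132.49° (east) — does not cross 180°.
Leg 2: -18.28° → +11.72°, shortest Δλ = 30.0° (east) — does not cross 180°.
Leg 3: +11.72° → +28.47°, shortest Δλ = 16.75° (east) — does not cross 180°.
Leg 4: +28.47° → -170.68°, shortest Δλ = 160.85° (east) — crosses 180°.
Leg 5: -170.68° → -13.98°, shortest Δλ = 156.7° (east) — does not cross 180°.
Total crossings: 1.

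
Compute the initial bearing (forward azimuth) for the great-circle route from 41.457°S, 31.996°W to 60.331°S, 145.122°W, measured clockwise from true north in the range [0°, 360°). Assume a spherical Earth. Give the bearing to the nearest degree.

210°

Δλ = -145.122 − -31.996 = -113.126°.
θ = atan2( sin Δλ · cos φ₂ , cos φ₁ · sin φ₂ − sin φ₁ · cos φ₂ · cos Δλ )
  = atan2(-0.45521, -0.77991) = -149.729° → normalised to [0°, 360°): 210.271°.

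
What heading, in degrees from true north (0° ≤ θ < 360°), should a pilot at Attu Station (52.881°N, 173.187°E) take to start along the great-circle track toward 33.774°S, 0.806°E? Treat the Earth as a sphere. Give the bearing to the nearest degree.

341°

Δλ = 0.806 − 173.187 = -172.381°.
θ = atan2( sin Δλ · cos φ₂ , cos φ₁ · sin φ₂ − sin φ₁ · cos φ₂ · cos Δλ )
  = atan2(-0.11021, 0.32148) = -18.923° → normalised to [0°, 360°): 341.077°.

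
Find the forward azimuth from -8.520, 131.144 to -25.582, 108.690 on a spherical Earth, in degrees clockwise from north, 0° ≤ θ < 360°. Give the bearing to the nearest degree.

229°

Δλ = 108.690 − 131.144 = -22.454°.
θ = atan2( sin Δλ · cos φ₂ , cos φ₁ · sin φ₂ − sin φ₁ · cos φ₂ · cos Δλ )
  = atan2(-0.34450, -0.30354) = -131.383° → normalised to [0°, 360°): 228.617°.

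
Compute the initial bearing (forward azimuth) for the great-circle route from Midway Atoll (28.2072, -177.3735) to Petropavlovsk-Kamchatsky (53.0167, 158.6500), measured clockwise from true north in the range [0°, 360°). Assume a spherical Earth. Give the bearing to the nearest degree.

331°

Δλ = 158.6500 − -177.3735 = 336.0235°; wrapped into (−180°, 180°]: -23.9765°.
θ = atan2( sin Δλ · cos φ₂ , cos φ₁ · sin φ₂ − sin φ₁ · cos φ₂ · cos Δλ )
  = atan2(-0.24446, 0.44414) = -28.829° → normalised to [0°, 360°): 331.171°.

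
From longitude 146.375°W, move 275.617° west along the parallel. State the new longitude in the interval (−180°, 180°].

Start at -146.375°; shift −275.617° → -421.992°.
-421.992° lies outside (−180°, 180°]; add 360° → -61.992°.

61.992°W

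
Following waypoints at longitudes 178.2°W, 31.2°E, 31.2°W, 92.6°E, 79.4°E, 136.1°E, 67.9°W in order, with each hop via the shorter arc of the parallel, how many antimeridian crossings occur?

Leg 1: -178.2° → +31.2°, shortest Δλ = -150.6° (west) — crosses 180°.
Leg 2: +31.2° → -31.2°, shortest Δλ = -62.4° (west) — does not cross 180°.
Leg 3: -31.2° → +92.6°, shortest Δλ = 123.8° (east) — does not cross 180°.
Leg 4: +92.6° → +79.4°, shortest Δλ = -13.2° (west) — does not cross 180°.
Leg 5: +79.4° → +136.1°, shortest Δλ = 56.7° (east) — does not cross 180°.
Leg 6: +136.1° → -67.9°, shortest Δλ = 156.0° (east) — crosses 180°.
Total crossings: 2.

2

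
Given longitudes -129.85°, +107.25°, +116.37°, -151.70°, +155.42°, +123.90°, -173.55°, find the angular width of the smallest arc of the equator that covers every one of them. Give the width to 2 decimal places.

Sort the longitudes: -173.55°, -151.70°, -129.85°, +107.25°, +116.37°, +123.90°, +155.42°.
Eastward gaps between consecutive values (wrapping around): 21.85°, 21.85°, 237.10°, 9.12°, 7.53°, 31.52°, 31.03°.
Largest gap = 237.10° ⇒ minimal covering band is its complement: 360° − 237.10° = 122.90°.
Band runs from +107.25° eastward to -129.85°, crossing the antimeridian.

122.90°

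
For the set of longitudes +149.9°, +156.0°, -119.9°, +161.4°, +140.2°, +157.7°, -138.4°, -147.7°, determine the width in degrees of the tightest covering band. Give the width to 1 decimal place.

99.9°

Sort the longitudes: -147.7°, -138.4°, -119.9°, +140.2°, +149.9°, +156.0°, +157.7°, +161.4°.
Eastward gaps between consecutive values (wrapping around): 9.3°, 18.5°, 260.1°, 9.7°, 6.1°, 1.7°, 3.7°, 50.9°.
Largest gap = 260.1° ⇒ minimal covering band is its complement: 360° − 260.1° = 99.9°.
Band runs from +140.2° eastward to -119.9°, crossing the antimeridian.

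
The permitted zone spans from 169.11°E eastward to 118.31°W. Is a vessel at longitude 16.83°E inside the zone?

Band width going east from +169.11° to -118.31°: ((-118.31 − 169.11) mod 360) = 72.58°.
Offset of +16.83° east of the west edge: ((16.83 − 169.11) mod 360) = 207.72°.
207.72° > 72.58° ⇒ outside.

No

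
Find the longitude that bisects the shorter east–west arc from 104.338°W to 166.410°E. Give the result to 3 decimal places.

148.964°W

Signed shortest Δλ from -104.338° to +166.410° is -89.252°.
Midpoint longitude = -104.338° + (-89.252°)/2 = -104.338° − 44.626° = -148.964°.
(The naïve average (-104.338 + +166.410)/2 = 31.036° is on the wrong side of the globe.)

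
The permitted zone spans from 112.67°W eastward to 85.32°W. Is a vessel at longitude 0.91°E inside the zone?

No

Band width going east from -112.67° to -85.32°: ((-85.32 − -112.67) mod 360) = 27.35°.
Offset of +0.91° east of the west edge: ((0.91 − -112.67) mod 360) = 113.58°.
113.58° > 27.35° ⇒ outside.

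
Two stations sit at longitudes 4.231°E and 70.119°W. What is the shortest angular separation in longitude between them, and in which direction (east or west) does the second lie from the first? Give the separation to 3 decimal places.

Raw difference: -70.119 − 4.231 = -74.35°.
Normalise into (−180°, 180°]: -74.35° stays -74.35°.
Negative ⇒ the second point lies to the west; separation 74.350°.

74.350° west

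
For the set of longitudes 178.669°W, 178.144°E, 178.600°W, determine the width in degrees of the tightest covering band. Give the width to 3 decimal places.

3.256°

Sort the longitudes: -178.669°, -178.600°, +178.144°.
Eastward gaps between consecutive values (wrapping around): 0.069°, 356.744°, 3.187°.
Largest gap = 356.744° ⇒ minimal covering band is its complement: 360° − 356.744° = 3.256°.
Band runs from +178.144° eastward to -178.600°, crossing the antimeridian.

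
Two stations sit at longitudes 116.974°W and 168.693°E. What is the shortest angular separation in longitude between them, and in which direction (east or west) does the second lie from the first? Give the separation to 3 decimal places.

Raw difference: 168.693 − -116.974 = 285.667°.
Normalise into (−180°, 180°]: 285.667° − 360° = -74.333°.
Negative ⇒ the second point lies to the west; separation 74.333°.

74.333° west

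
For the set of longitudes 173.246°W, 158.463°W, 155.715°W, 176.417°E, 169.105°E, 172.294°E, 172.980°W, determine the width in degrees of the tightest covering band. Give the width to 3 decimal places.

Sort the longitudes: -173.246°, -172.980°, -158.463°, -155.715°, +169.105°, +172.294°, +176.417°.
Eastward gaps between consecutive values (wrapping around): 0.266°, 14.517°, 2.748°, 324.820°, 3.189°, 4.123°, 10.337°.
Largest gap = 324.820° ⇒ minimal covering band is its complement: 360° − 324.820° = 35.180°.
Band runs from +169.105° eastward to -155.715°, crossing the antimeridian.

35.180°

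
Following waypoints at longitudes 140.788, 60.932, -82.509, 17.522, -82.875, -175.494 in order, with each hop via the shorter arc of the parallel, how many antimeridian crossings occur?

Leg 1: +140.788° → +60.932°, shortest Δλ = -79.856° (west) — does not cross 180°.
Leg 2: +60.932° → -82.509°, shortest Δλ = -143.441° (west) — does not cross 180°.
Leg 3: -82.509° → +17.522°, shortest Δλ = 100.031° (east) — does not cross 180°.
Leg 4: +17.522° → -82.875°, shortest Δλ = -100.397° (west) — does not cross 180°.
Leg 5: -82.875° → -175.494°, shortest Δλ = -92.619° (west) — does not cross 180°.
Total crossings: 0.

0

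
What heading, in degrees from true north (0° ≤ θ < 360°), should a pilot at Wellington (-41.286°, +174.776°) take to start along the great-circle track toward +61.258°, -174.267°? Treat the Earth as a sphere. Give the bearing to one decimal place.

Δλ = -174.267 − 174.776 = -349.043°; wrapped into (−180°, 180°]: 10.957°.
θ = atan2( sin Δλ · cos φ₂ , cos φ₁ · sin φ₂ − sin φ₁ · cos φ₂ · cos Δλ )
  = atan2(0.09140, 0.97035) = 5.381° → normalised to [0°, 360°): 5.381°.

5.4°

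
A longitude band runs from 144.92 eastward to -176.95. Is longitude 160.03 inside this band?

Band width going east from +144.92° to -176.95°: ((-176.95 − 144.92) mod 360) = 38.13°.
Offset of +160.03° east of the west edge: ((160.03 − 144.92) mod 360) = 15.11°.
15.11° ≤ 38.13° ⇒ inside.

Yes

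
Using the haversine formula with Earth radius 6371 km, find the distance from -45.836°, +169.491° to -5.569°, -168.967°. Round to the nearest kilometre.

4936 km

Δλ = -168.967 − 169.491 = -338.458°; wrapped into (−180°, 180°]: 21.542°.
Δφ = -5.569 − -45.836 = 40.267°.
a = sin²(Δφ/2) + cos φ₁ · cos φ₂ · sin²(Δλ/2) = 0.142698.
c = 2·atan2(√a, √(1−a)) = 0.77474 rad → d = 6371·c ≈ 4935.86 km.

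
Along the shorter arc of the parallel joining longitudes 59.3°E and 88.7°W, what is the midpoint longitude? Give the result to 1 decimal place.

Signed shortest Δλ from +59.3° to -88.7° is -148.0°.
Midpoint longitude = +59.3° + (-148.0°)/2 = +59.3° − 74.0° = -14.7°.

14.7°W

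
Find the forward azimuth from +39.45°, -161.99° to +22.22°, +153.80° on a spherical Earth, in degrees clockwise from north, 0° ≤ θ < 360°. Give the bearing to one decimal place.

258.6°

Δλ = 153.80 − -161.99 = 315.79°; wrapped into (−180°, 180°]: -44.21°.
θ = atan2( sin Δλ · cos φ₂ , cos φ₁ · sin φ₂ − sin φ₁ · cos φ₂ · cos Δλ )
  = atan2(-0.64551, -0.12962) = -101.354° → normalised to [0°, 360°): 258.646°.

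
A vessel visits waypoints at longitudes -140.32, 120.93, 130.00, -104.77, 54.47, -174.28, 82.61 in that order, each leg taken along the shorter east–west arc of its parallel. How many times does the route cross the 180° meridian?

4

Leg 1: -140.32° → +120.93°, shortest Δλ = -98.75° (west) — crosses 180°.
Leg 2: +120.93° → +130.00°, shortest Δλ = 9.07° (east) — does not cross 180°.
Leg 3: +130.00° → -104.77°, shortest Δλ = 125.23° (east) — crosses 180°.
Leg 4: -104.77° → +54.47°, shortest Δλ = 159.24° (east) — does not cross 180°.
Leg 5: +54.47° → -174.28°, shortest Δλ = 131.25° (east) — crosses 180°.
Leg 6: -174.28° → +82.61°, shortest Δλ = -103.11° (west) — crosses 180°.
Total crossings: 4.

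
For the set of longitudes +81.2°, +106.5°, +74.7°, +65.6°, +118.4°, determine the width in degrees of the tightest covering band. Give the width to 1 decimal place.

Sort the longitudes: +65.6°, +74.7°, +81.2°, +106.5°, +118.4°.
Eastward gaps between consecutive values (wrapping around): 9.1°, 6.5°, 25.3°, 11.9°, 307.2°.
Largest gap = 307.2° ⇒ minimal covering band is its complement: 360° − 307.2° = 52.8°.
Band runs from +65.6° eastward to +118.4°.

52.8°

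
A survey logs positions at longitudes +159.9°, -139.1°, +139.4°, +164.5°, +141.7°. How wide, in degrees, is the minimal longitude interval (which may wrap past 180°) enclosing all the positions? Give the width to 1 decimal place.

Sort the longitudes: -139.1°, +139.4°, +141.7°, +159.9°, +164.5°.
Eastward gaps between consecutive values (wrapping around): 278.5°, 2.3°, 18.2°, 4.6°, 56.4°.
Largest gap = 278.5° ⇒ minimal covering band is its complement: 360° − 278.5° = 81.5°.
Band runs from +139.4° eastward to -139.1°, crossing the antimeridian.

81.5°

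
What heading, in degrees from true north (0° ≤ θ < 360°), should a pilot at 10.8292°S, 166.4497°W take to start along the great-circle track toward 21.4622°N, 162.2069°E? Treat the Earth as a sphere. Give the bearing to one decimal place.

Δλ = 162.2069 − -166.4497 = 328.6566°; wrapped into (−180°, 180°]: -31.3434°.
θ = atan2( sin Δλ · cos φ₂ , cos φ₁ · sin φ₂ − sin φ₁ · cos φ₂ · cos Δλ )
  = atan2(-0.48410, 0.50871) = -43.580° → normalised to [0°, 360°): 316.420°.

316.4°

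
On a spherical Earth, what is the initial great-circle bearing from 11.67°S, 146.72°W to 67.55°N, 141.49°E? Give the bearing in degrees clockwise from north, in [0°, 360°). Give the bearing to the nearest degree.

339°

Δλ = 141.49 − -146.72 = 288.21°; wrapped into (−180°, 180°]: -71.79°.
θ = atan2( sin Δλ · cos φ₂ , cos φ₁ · sin φ₂ − sin φ₁ · cos φ₂ · cos Δλ )
  = atan2(-0.36275, 0.92925) = -21.324° → normalised to [0°, 360°): 338.676°.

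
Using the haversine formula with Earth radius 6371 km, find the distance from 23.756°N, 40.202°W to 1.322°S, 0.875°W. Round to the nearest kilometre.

Δλ = -0.875 − -40.202 = 39.327°.
Δφ = -1.322 − 23.756 = -25.078°.
a = sin²(Δφ/2) + cos φ₁ · cos φ₂ · sin²(Δλ/2) = 0.150742.
c = 2·atan2(√a, √(1−a)) = 0.79747 rad → d = 6371·c ≈ 5080.71 km.

5081 km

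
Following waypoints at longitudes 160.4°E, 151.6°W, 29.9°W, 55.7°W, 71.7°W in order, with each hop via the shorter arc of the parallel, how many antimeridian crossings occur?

1

Leg 1: +160.4° → -151.6°, shortest Δλ = 48.0° (east) — crosses 180°.
Leg 2: -151.6° → -29.9°, shortest Δλ = 121.7° (east) — does not cross 180°.
Leg 3: -29.9° → -55.7°, shortest Δλ = -25.8° (west) — does not cross 180°.
Leg 4: -55.7° → -71.7°, shortest Δλ = -16.0° (west) — does not cross 180°.
Total crossings: 1.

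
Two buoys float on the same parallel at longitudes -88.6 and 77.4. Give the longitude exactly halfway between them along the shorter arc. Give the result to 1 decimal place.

Signed shortest Δλ from -88.6° to +77.4° is +166.0°.
Midpoint longitude = -88.6° + (+166.0°)/2 = -88.6° + 83.0° = -5.6°.

-5.6°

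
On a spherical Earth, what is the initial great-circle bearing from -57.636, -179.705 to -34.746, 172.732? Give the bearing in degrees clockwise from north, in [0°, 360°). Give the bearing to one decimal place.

Δλ = 172.732 − -179.705 = 352.437°; wrapped into (−180°, 180°]: -7.563°.
θ = atan2( sin Δλ · cos φ₂ , cos φ₁ · sin φ₂ − sin φ₁ · cos φ₂ · cos Δλ )
  = atan2(-0.10815, 0.38293) = -15.771° → normalised to [0°, 360°): 344.229°.

344.2°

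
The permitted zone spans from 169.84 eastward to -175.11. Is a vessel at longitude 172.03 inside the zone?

Yes

Band width going east from +169.84° to -175.11°: ((-175.11 − 169.84) mod 360) = 15.05°.
Offset of +172.03° east of the west edge: ((172.03 − 169.84) mod 360) = 2.19°.
2.19° ≤ 15.05° ⇒ inside.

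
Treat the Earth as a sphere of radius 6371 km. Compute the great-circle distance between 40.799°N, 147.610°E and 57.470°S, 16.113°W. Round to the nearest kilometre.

17828 km

Δλ = -16.113 − 147.610 = -163.723°.
Δφ = -57.470 − 40.799 = -98.269°.
a = sin²(Δφ/2) + cos φ₁ · cos φ₂ · sin²(Δλ/2) = 0.970826.
c = 2·atan2(√a, √(1−a)) = 2.79830 rad → d = 6371·c ≈ 17827.97 km.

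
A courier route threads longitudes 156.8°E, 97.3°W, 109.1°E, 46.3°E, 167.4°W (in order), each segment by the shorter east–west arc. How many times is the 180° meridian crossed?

3

Leg 1: +156.8° → -97.3°, shortest Δλ = 105.9° (east) — crosses 180°.
Leg 2: -97.3° → +109.1°, shortest Δλ = -153.6° (west) — crosses 180°.
Leg 3: +109.1° → +46.3°, shortest Δλ = -62.8° (west) — does not cross 180°.
Leg 4: +46.3° → -167.4°, shortest Δλ = 146.3° (east) — crosses 180°.
Total crossings: 3.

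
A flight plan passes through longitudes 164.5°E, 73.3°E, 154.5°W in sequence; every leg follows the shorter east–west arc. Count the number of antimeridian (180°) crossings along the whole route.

Leg 1: +164.5° → +73.3°, shortest Δλ = -91.2° (west) — does not cross 180°.
Leg 2: +73.3° → -154.5°, shortest Δλ = 132.2° (east) — crosses 180°.
Total crossings: 1.

1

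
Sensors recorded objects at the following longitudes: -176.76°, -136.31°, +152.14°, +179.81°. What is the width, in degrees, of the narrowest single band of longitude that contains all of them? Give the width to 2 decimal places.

Sort the longitudes: -176.76°, -136.31°, +152.14°, +179.81°.
Eastward gaps between consecutive values (wrapping around): 40.45°, 288.45°, 27.67°, 3.43°.
Largest gap = 288.45° ⇒ minimal covering band is its complement: 360° − 288.45° = 71.55°.
Band runs from +152.14° eastward to -136.31°, crossing the antimeridian.

71.55°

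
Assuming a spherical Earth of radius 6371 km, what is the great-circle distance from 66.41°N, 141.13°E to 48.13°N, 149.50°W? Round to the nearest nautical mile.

2345 nmi

Δλ = -149.50 − 141.13 = -290.63°; wrapped into (−180°, 180°]: 69.37°.
Δφ = 48.13 − 66.41 = -18.28°.
a = sin²(Δφ/2) + cos φ₁ · cos φ₂ · sin²(Δλ/2) = 0.111730.
c = 2·atan2(√a, √(1−a)) = 0.68164 rad → d = 6371·c ≈ 4342.73 km ≈ 2344.88 nmi.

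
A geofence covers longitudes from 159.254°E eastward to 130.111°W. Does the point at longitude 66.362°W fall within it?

No

Band width going east from +159.254° to -130.111°: ((-130.111 − 159.254) mod 360) = 70.635°.
Offset of -66.362° east of the west edge: ((-66.362 − 159.254) mod 360) = 134.384°.
134.384° > 70.635° ⇒ outside.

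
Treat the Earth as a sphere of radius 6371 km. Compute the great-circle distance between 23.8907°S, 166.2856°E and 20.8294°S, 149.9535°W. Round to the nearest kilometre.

4496 km

Δλ = -149.9535 − 166.2856 = -316.2391°; wrapped into (−180°, 180°]: 43.7609°.
Δφ = -20.8294 − -23.8907 = 3.0613°.
a = sin²(Δφ/2) + cos φ₁ · cos φ₂ · sin²(Δλ/2) = 0.119398.
c = 2·atan2(√a, √(1−a)) = 0.70563 rad → d = 6371·c ≈ 4495.57 km.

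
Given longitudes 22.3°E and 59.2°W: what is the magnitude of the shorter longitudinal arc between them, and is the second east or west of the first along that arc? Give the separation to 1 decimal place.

Raw difference: -59.2 − 22.3 = -81.5°.
Normalise into (−180°, 180°]: -81.5° stays -81.5°.
Negative ⇒ the second point lies to the west; separation 81.5°.

81.5° west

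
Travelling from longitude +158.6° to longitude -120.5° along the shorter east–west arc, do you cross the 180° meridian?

Yes

Naïve |-120.5 − 158.6| = 279.1° > 180°, so the shorter arc goes the other way round — across 180°.
Signed shortest Δλ = ((-120.5 − 158.6 + 180) mod 360) − 180 = 80.9°.
Going east by 80.9° from +158.6° passes through 180° before reaching -120.5°.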